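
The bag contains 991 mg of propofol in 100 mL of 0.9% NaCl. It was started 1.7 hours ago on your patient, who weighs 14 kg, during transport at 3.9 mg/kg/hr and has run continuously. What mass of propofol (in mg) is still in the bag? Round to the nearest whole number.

Dose = 3.9 mg/kg/hr × 14 kg = 54.6 mg/hr
Concentration = 991 mg ÷ 100 mL = 9.91 mg/mL
Rate = 54.6 mg/hr ÷ 9.91 mg/mL = 5.509586 mL/hr
Volume infused = 5.509586 mL/hr × 1.7 hr = 9.366297 mL
Volume remaining = 100 − 9.366297 = 90.6337 mL
Drug remaining = 90.6337 mL × 9.91 mg/mL = 898.18 mg

898 mg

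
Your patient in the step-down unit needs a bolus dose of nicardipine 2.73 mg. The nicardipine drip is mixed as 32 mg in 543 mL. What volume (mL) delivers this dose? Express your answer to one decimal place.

Concentration = 32 mg ÷ 543 mL = 0.05893186 mg/mL
Volume = 2.73 mg ÷ 0.05893186 mg/mL = 46.32469 mL

46.3 mL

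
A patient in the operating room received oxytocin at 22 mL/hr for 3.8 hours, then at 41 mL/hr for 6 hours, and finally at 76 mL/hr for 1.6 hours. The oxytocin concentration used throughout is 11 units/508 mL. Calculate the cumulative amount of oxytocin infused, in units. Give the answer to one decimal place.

9.8 units

Concentration = 11 units ÷ 508 mL = 0.02165354 units/mL
Stage 1: 22 mL/hr × 3.8 hr = 83.6 mL → 83.6 mL × 0.02165354 units/mL = 1.810236 units
Stage 2: 41 mL/hr × 6 hr = 246 mL → 246 mL × 0.02165354 units/mL = 5.326772 units
Stage 3: 76 mL/hr × 1.6 hr = 121.6 mL → 121.6 mL × 0.02165354 units/mL = 2.633071 units
Total = 1.810236 + 5.326772 + 2.633071 = 9.770079 units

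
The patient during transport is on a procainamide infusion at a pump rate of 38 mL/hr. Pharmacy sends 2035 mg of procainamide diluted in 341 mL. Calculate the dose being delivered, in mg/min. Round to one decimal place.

3.8 mg/min

Concentration = 2035 mg ÷ 341 mL = 5.967742 mg/mL
Drug rate = 38 mL/hr × 5.967742 mg/mL = 226.7742 mg/hr
226.7742 mg/hr ÷ 60 min/hr = 3.77957 mg/min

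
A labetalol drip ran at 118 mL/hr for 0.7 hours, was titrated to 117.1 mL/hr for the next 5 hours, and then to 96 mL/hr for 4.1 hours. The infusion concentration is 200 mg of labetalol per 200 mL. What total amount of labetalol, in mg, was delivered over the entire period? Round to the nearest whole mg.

Concentration = 200 mg ÷ 200 mL = 1 mg/mL
Stage 1: 118 mL/hr × 0.7 hr = 82.6 mL → 82.6 mL × 1 mg/mL = 82.6 mg
Stage 2: 117.1 mL/hr × 5 hr = 585.5 mL → 585.5 mL × 1 mg/mL = 585.5 mg
Stage 3: 96 mL/hr × 4.1 hr = 393.6 mL → 393.6 mL × 1 mg/mL = 393.6 mg
Total = 82.6 + 585.5 + 393.6 = 1061.7 mg

1062 mg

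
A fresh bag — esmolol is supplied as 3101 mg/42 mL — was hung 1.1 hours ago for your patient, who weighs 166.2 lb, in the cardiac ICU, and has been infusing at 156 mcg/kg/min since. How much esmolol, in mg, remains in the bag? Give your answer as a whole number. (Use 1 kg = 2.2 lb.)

2323 mg

Weight = 166.2 lb ÷ 2.2 lb/kg = 75.54545 kg
Dose = 156 mcg/kg/min × 75.54545 kg = 11785.09 mcg/min
11785.09 mcg/min × 60 min/hr = 707105.5 mcg/hr
Concentration = 3101 mg ÷ 42 mL = 73.83333 mg/mL = 73833.33 mcg/mL
Rate = 707105.5 mcg/hr ÷ 73833.33 mcg/mL = 9.577049 mL/hr
Volume infused = 9.577049 mL/hr × 1.1 hr = 10.53475 mL
Volume remaining = 42 − 10.53475 = 31.46525 mL
Drug remaining = 31.46525 mL × 73833.33 mcg/mL = 2323184 mcg = 2323.184 mg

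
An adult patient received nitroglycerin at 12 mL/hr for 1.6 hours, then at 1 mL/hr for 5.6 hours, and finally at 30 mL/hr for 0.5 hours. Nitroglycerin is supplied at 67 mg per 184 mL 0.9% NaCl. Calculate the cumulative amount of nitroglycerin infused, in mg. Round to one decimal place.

14.5 mg

Concentration = 67 mg ÷ 184 mL = 0.3641304 mg/mL
Stage 1: 12 mL/hr × 1.6 hr = 19.2 mL → 19.2 mL × 0.3641304 mg/mL = 6.991304 mg
Stage 2: 1 mL/hr × 5.6 hr = 5.6 mL → 5.6 mL × 0.3641304 mg/mL = 2.03913 mg
Stage 3: 30 mL/hr × 0.5 hr = 15 mL → 15 mL × 0.3641304 mg/mL = 5.461957 mg
Total = 6.991304 + 2.03913 + 5.461957 = 14.49239 mg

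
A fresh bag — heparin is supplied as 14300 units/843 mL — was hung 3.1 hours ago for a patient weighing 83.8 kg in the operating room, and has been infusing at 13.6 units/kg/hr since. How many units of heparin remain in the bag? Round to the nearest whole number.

10767 units

Dose = 13.6 units/kg/hr × 83.8 kg = 1139.68 units/hr
Concentration = 14300 units ÷ 843 mL = 16.96323 units/mL
Rate = 1139.68 units/hr ÷ 16.96323 units/mL = 67.18533 mL/hr
Volume infused = 67.18533 mL/hr × 3.1 hr = 208.2745 mL
Volume remaining = 843 − 208.2745 = 634.7255 mL
Drug remaining = 634.7255 mL × 16.96323 units/mL = 10766.99 units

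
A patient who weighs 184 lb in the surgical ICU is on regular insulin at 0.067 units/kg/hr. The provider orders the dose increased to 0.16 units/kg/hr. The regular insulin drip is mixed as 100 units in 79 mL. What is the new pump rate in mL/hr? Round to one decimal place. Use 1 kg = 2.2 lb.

Weight = 184 lb ÷ 2.2 lb/kg = 83.63636 kg
Dose = 0.16 units/kg/hr × 83.63636 kg = 13.38182 units/hr
Concentration = 100 units ÷ 79 mL = 1.265823 units/mL
Rate = 13.38182 units/hr ÷ 1.265823 units/mL = 10.57164 mL/hr

10.6 mL/hr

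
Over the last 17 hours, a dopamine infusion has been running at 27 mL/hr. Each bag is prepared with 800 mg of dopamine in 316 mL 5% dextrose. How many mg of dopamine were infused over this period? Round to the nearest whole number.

1162 mg

Concentration = 800 mg ÷ 316 mL = 2.531646 mg/mL = 2531.646 mcg/mL
Drug rate = 27 mL/hr × 2531.646 mcg/mL = 68354.43 mcg/hr
Total = 68354.43 mcg/hr × 17 hr = 1162025 mcg = 1162.025 mg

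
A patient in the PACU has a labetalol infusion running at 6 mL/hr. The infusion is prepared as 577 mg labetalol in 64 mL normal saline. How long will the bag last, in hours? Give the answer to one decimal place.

10.7 hours

Duration = 64 mL ÷ 6 mL/hr = 10.66667 hr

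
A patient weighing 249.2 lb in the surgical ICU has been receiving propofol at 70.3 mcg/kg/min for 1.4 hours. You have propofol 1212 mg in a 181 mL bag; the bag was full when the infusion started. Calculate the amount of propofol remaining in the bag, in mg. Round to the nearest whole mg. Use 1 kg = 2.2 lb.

543 mg

Weight = 249.2 lb ÷ 2.2 lb/kg = 113.2727 kg
Dose = 70.3 mcg/kg/min × 113.2727 kg = 7963.073 mcg/min
7963.073 mcg/min × 60 min/hr = 477784.4 mcg/hr
Concentration = 1212 mg ÷ 181 mL = 6.696133 mg/mL = 6696.133 mcg/mL
Rate = 477784.4 mcg/hr ÷ 6696.133 mcg/mL = 71.35229 mL/hr
Volume infused = 71.35229 mL/hr × 1.4 hr = 99.8932 mL
Volume remaining = 181 − 99.8932 = 81.1068 mL
Drug remaining = 81.1068 mL × 6696.133 mcg/mL = 543101.9 mcg = 543.1019 mg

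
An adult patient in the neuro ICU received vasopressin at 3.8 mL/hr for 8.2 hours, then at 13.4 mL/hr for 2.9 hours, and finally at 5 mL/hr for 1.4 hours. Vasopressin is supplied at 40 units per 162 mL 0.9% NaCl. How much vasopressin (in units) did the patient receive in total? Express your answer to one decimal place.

Concentration = 40 units ÷ 162 mL = 0.2469136 units/mL
Stage 1: 3.8 mL/hr × 8.2 hr = 31.16 mL → 31.16 mL × 0.2469136 units/mL = 7.693827 units
Stage 2: 13.4 mL/hr × 2.9 hr = 38.86 mL → 38.86 mL × 0.2469136 units/mL = 9.595062 units
Stage 3: 5 mL/hr × 1.4 hr = 7 mL → 7 mL × 0.2469136 units/mL = 1.728395 units
Total = 7.693827 + 9.595062 + 1.728395 = 19.01728 units

19.0 units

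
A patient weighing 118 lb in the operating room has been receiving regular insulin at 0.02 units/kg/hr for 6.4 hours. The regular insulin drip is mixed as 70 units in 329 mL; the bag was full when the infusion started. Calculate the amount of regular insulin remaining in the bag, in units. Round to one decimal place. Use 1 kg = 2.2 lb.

63.1 units

Weight = 118 lb ÷ 2.2 lb/kg = 53.63636 kg
Dose = 0.02 units/kg/hr × 53.63636 kg = 1.072727 units/hr
Concentration = 70 units ÷ 329 mL = 0.212766 units/mL
Rate = 1.072727 units/hr ÷ 0.212766 units/mL = 5.041818 mL/hr
Volume infused = 5.041818 mL/hr × 6.4 hr = 32.26764 mL
Volume remaining = 329 − 32.26764 = 296.7324 mL
Drug remaining = 296.7324 mL × 0.212766 units/mL = 63.13455 units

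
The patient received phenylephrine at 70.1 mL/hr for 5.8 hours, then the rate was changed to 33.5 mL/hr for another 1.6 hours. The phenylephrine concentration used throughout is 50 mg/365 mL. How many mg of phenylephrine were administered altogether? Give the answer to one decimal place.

Concentration = 50 mg ÷ 365 mL = 0.1369863 mg/mL
Stage 1: 70.1 mL/hr × 5.8 hr = 406.58 mL → 406.58 mL × 0.1369863 mg/mL = 55.69589 mg
Stage 2: 33.5 mL/hr × 1.6 hr = 53.6 mL → 53.6 mL × 0.1369863 mg/mL = 7.342466 mg
Total = 55.69589 + 7.342466 = 63.03836 mg

63.0 mg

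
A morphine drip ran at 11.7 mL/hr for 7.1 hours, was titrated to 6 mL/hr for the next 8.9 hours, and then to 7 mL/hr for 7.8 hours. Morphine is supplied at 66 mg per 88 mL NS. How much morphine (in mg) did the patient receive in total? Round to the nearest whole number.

143 mg

Concentration = 66 mg ÷ 88 mL = 0.75 mg/mL
Stage 1: 11.7 mL/hr × 7.1 hr = 83.07 mL → 83.07 mL × 0.75 mg/mL = 62.3025 mg
Stage 2: 6 mL/hr × 8.9 hr = 53.4 mL → 53.4 mL × 0.75 mg/mL = 40.05 mg
Stage 3: 7 mL/hr × 7.8 hr = 54.6 mL → 54.6 mL × 0.75 mg/mL = 40.95 mg
Total = 62.3025 + 40.05 + 40.95 = 143.3025 mg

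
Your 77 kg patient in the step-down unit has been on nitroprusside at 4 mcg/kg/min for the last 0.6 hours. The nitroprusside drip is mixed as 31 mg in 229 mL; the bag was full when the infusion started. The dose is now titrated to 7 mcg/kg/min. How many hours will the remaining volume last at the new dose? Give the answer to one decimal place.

Initial rate:
Dose = 4 mcg/kg/min × 77 kg = 308 mcg/min
308 mcg/min × 60 min/hr = 18480 mcg/hr
Concentration = 31 mg ÷ 229 mL = 0.1353712 mg/mL = 135.3712 mcg/mL
Rate = 18480 mcg/hr ÷ 135.3712 mcg/mL = 136.5135 mL/hr
Volume infused so far = 136.5135 mL/hr × 0.6 hr = 81.90813 mL
Volume remaining = 229 − 81.90813 = 147.0919 mL
New rate:
Dose = 7 mcg/kg/min × 77 kg = 539 mcg/min
539 mcg/min × 60 min/hr = 32340 mcg/hr
Rate = 32340 mcg/hr ÷ 135.3712 mcg/mL = 238.8987 mL/hr
Time remaining = 147.0919 mL ÷ 238.8987 mL/hr = 0.6157081 hr

0.6 hours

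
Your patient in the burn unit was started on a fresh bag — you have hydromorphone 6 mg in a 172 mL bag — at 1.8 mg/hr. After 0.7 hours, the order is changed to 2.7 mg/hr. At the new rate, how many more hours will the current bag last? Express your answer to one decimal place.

Initial rate:
Concentration = 6 mg ÷ 172 mL = 0.03488372 mg/mL
Rate = 1.8 mg/hr ÷ 0.03488372 mg/mL = 51.6 mL/hr
Volume infused so far = 51.6 mL/hr × 0.7 hr = 36.12 mL
Volume remaining = 172 − 36.12 = 135.88 mL
New rate:
Rate = 2.7 mg/hr ÷ 0.03488372 mg/mL = 77.4 mL/hr
Time remaining = 135.88 mL ÷ 77.4 mL/hr = 1.755556 hr

1.8 hours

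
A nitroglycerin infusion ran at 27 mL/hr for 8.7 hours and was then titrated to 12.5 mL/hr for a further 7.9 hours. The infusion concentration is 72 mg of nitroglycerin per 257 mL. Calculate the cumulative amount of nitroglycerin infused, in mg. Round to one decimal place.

93.5 mg

Concentration = 72 mg ÷ 257 mL = 0.2801556 mg/mL
Stage 1: 27 mL/hr × 8.7 hr = 234.9 mL → 234.9 mL × 0.2801556 mg/mL = 65.80856 mg
Stage 2: 12.5 mL/hr × 7.9 hr = 98.75 mL → 98.75 mL × 0.2801556 mg/mL = 27.66537 mg
Total = 65.80856 + 27.66537 = 93.47393 mg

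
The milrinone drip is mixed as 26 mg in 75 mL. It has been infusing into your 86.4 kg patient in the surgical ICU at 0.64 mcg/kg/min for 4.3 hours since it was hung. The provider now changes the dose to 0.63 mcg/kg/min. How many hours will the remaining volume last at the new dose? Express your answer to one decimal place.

Initial rate:
Dose = 0.64 mcg/kg/min × 86.4 kg = 55.296 mcg/min
55.296 mcg/min × 60 min/hr = 3317.76 mcg/hr
Concentration = 26 mg ÷ 75 mL = 0.3466667 mg/mL = 346.6667 mcg/mL
Rate = 3317.76 mcg/hr ÷ 346.6667 mcg/mL = 9.570462 mL/hr
Volume infused so far = 9.570462 mL/hr × 4.3 hr = 41.15298 mL
Volume remaining = 75 − 41.15298 = 33.84702 mL
New rate:
Dose = 0.63 mcg/kg/min × 86.4 kg = 54.432 mcg/min
54.432 mcg/min × 60 min/hr = 3265.92 mcg/hr
Rate = 3265.92 mcg/hr ÷ 346.6667 mcg/mL = 9.420923 mL/hr
Time remaining = 33.84702 mL ÷ 9.420923 mL/hr = 3.592749 hr

3.6 hours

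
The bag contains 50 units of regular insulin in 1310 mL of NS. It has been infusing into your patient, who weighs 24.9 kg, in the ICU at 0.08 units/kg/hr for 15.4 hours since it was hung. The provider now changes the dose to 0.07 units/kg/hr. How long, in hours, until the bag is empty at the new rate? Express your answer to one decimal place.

11.1 hours

Initial rate:
Dose = 0.08 units/kg/hr × 24.9 kg = 1.992 units/hr
Concentration = 50 units ÷ 1310 mL = 0.03816794 units/mL
Rate = 1.992 units/hr ÷ 0.03816794 units/mL = 52.1904 mL/hr
Volume infused so far = 52.1904 mL/hr × 15.4 hr = 803.7322 mL
Volume remaining = 1310 − 803.7322 = 506.2678 mL
New rate:
Dose = 0.07 units/kg/hr × 24.9 kg = 1.743 units/hr
Rate = 1.743 units/hr ÷ 0.03816794 units/mL = 45.6666 mL/hr
Time remaining = 506.2678 mL ÷ 45.6666 mL/hr = 11.08617 hr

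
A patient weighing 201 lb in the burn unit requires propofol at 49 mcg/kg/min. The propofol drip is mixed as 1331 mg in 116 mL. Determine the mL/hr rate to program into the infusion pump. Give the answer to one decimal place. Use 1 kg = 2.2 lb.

23.4 mL/hr

Weight = 201 lb ÷ 2.2 lb/kg = 91.36364 kg
Dose = 49 mcg/kg/min × 91.36364 kg = 4476.818 mcg/min
4476.818 mcg/min × 60 min/hr = 268609.1 mcg/hr
Concentration = 1331 mg ÷ 116 mL = 11.47414 mg/mL = 11474.14 mcg/mL
Rate = 268609.1 mcg/hr ÷ 11474.14 mcg/mL = 23.40996 mL/hr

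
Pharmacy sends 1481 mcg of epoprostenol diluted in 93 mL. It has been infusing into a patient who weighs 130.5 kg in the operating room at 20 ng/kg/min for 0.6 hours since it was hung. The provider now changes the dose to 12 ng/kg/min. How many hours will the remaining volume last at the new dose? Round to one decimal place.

14.8 hours

Initial rate:
Dose = 20 ng/kg/min × 130.5 kg = 2610 ng/min
2610 ng/min × 60 min/hr = 156600 ng/hr
Concentration = 1481 mcg ÷ 93 mL = 15.92473 mcg/mL = 15924.73 ng/mL
Rate = 156600 ng/hr ÷ 15924.73 ng/mL = 9.833761 mL/hr
Volume infused so far = 9.833761 mL/hr × 0.6 hr = 5.900257 mL
Volume remaining = 93 − 5.900257 = 87.09974 mL
New rate:
Dose = 12 ng/kg/min × 130.5 kg = 1566 ng/min
1566 ng/min × 60 min/hr = 93960 ng/hr
Rate = 93960 ng/hr ÷ 15924.73 ng/mL = 5.900257 mL/hr
Time remaining = 87.09974 mL ÷ 5.900257 mL/hr = 14.76203 hr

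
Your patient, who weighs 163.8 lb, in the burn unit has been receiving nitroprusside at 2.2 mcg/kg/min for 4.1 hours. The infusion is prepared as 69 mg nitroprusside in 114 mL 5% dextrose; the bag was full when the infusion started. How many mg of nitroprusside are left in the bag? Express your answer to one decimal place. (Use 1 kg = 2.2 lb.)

28.7 mg

Weight = 163.8 lb ÷ 2.2 lb/kg = 74.45455 kg
Dose = 2.2 mcg/kg/min × 74.45455 kg = 163.8 mcg/min
163.8 mcg/min × 60 min/hr = 9828 mcg/hr
Concentration = 69 mg ÷ 114 mL = 0.6052632 mg/mL = 605.2632 mcg/mL
Rate = 9828 mcg/hr ÷ 605.2632 mcg/mL = 16.23757 mL/hr
Volume infused = 16.23757 mL/hr × 4.1 hr = 66.57402 mL
Volume remaining = 114 − 66.57402 = 47.42598 mL
Drug remaining = 47.42598 mL × 605.2632 mcg/mL = 28705.2 mcg = 28.7052 mg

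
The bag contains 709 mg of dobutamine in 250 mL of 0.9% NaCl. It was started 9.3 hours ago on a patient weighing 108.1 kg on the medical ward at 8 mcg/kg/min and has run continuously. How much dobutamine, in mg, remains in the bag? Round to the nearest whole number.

Dose = 8 mcg/kg/min × 108.1 kg = 864.8 mcg/min
864.8 mcg/min × 60 min/hr = 51888 mcg/hr
Concentration = 709 mg ÷ 250 mL = 2.836 mg/mL = 2836 mcg/mL
Rate = 51888 mcg/hr ÷ 2836 mcg/mL = 18.29619 mL/hr
Volume infused = 18.29619 mL/hr × 9.3 hr = 170.1546 mL
Volume remaining = 250 − 170.1546 = 79.84542 mL
Drug remaining = 79.84542 mL × 2836 mcg/mL = 226441.6 mcg = 226.4416 mg

226 mg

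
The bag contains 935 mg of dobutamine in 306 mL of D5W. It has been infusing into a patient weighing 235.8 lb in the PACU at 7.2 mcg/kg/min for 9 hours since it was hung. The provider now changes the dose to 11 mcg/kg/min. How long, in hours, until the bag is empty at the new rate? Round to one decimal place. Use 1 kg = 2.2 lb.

Initial rate:
Weight = 235.8 lb ÷ 2.2 lb/kg = 107.1818 kg
Dose = 7.2 mcg/kg/min × 107.1818 kg = 771.7091 mcg/min
771.7091 mcg/min × 60 min/hr = 46302.55 mcg/hr
Concentration = 935 mg ÷ 306 mL = 3.055556 mg/mL = 3055.556 mcg/mL
Rate = 46302.55 mcg/hr ÷ 3055.556 mcg/mL = 15.15356 mL/hr
Volume infused so far = 15.15356 mL/hr × 9 hr = 136.382 mL
Volume remaining = 306 − 136.382 = 169.618 mL
New rate:
Dose = 11 mcg/kg/min × 107.1818 kg = 1179 mcg/min
1179 mcg/min × 60 min/hr = 70740 mcg/hr
Rate = 70740 mcg/hr ÷ 3055.556 mcg/mL = 23.15127 mL/hr
Time remaining = 169.618 mL ÷ 23.15127 mL/hr = 7.326507 hr

7.3 hours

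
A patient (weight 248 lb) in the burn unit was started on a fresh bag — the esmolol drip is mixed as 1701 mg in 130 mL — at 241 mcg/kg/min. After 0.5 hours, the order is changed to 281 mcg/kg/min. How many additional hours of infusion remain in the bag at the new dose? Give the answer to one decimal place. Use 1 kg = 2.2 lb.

Initial rate:
Weight = 248 lb ÷ 2.2 lb/kg = 112.7273 kg
Dose = 241 mcg/kg/min × 112.7273 kg = 27167.27 mcg/min
27167.27 mcg/min × 60 min/hr = 1630036 mcg/hr
Concentration = 1701 mg ÷ 130 mL = 13.08462 mg/mL = 13084.62 mcg/mL
Rate = 1630036 mcg/hr ÷ 13084.62 mcg/mL = 124.5766 mL/hr
Volume infused so far = 124.5766 mL/hr × 0.5 hr = 62.28828 mL
Volume remaining = 130 − 62.28828 = 67.71172 mL
New rate:
Dose = 281 mcg/kg/min × 112.7273 kg = 31676.36 mcg/min
31676.36 mcg/min × 60 min/hr = 1900582 mcg/hr
Rate = 1900582 mcg/hr ÷ 13084.62 mcg/mL = 145.2532 mL/hr
Time remaining = 67.71172 mL ÷ 145.2532 mL/hr = 0.4661635 hr

0.5 hours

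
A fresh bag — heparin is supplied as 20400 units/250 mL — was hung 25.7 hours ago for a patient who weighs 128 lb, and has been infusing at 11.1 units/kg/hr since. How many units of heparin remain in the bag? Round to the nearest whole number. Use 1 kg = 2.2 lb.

3802 units

Weight = 128 lb ÷ 2.2 lb/kg = 58.18182 kg
Dose = 11.1 units/kg/hr × 58.18182 kg = 645.8182 units/hr
Concentration = 20400 units ÷ 250 mL = 81.6 units/mL
Rate = 645.8182 units/hr ÷ 81.6 units/mL = 7.914439 mL/hr
Volume infused = 7.914439 mL/hr × 25.7 hr = 203.4011 mL
Volume remaining = 250 − 203.4011 = 46.59893 mL
Drug remaining = 46.59893 mL × 81.6 units/mL = 3802.473 units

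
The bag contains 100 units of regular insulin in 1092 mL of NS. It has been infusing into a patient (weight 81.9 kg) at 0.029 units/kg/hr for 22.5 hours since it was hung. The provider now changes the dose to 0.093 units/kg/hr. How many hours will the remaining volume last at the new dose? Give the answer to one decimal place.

6.1 hours

Initial rate:
Dose = 0.029 units/kg/hr × 81.9 kg = 2.3751 units/hr
Concentration = 100 units ÷ 1092 mL = 0.09157509 units/mL
Rate = 2.3751 units/hr ÷ 0.09157509 units/mL = 25.93609 mL/hr
Volume infused so far = 25.93609 mL/hr × 22.5 hr = 583.5621 mL
Volume remaining = 1092 − 583.5621 = 508.4379 mL
New rate:
Dose = 0.093 units/kg/hr × 81.9 kg = 7.6167 units/hr
Rate = 7.6167 units/hr ÷ 0.09157509 units/mL = 83.17436 mL/hr
Time remaining = 508.4379 mL ÷ 83.17436 mL/hr = 6.112916 hr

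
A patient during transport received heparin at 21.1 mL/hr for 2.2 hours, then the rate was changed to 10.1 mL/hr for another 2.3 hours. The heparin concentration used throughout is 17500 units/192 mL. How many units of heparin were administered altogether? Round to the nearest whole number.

Concentration = 17500 units ÷ 192 mL = 91.14583 units/mL
Stage 1: 21.1 mL/hr × 2.2 hr = 46.42 mL → 46.42 mL × 91.14583 units/mL = 4230.99 units
Stage 2: 10.1 mL/hr × 2.3 hr = 23.23 mL → 23.23 mL × 91.14583 units/mL = 2117.318 units
Total = 4230.99 + 2117.318 = 6348.307 units

6348 units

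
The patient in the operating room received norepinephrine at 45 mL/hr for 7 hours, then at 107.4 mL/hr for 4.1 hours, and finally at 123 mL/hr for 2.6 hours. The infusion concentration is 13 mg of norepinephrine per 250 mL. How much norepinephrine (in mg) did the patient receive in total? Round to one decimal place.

55.9 mg

Concentration = 13 mg ÷ 250 mL = 0.052 mg/mL
Stage 1: 45 mL/hr × 7 hr = 315 mL → 315 mL × 0.052 mg/mL = 16.38 mg
Stage 2: 107.4 mL/hr × 4.1 hr = 440.34 mL → 440.34 mL × 0.052 mg/mL = 22.89768 mg
Stage 3: 123 mL/hr × 2.6 hr = 319.8 mL → 319.8 mL × 0.052 mg/mL = 16.6296 mg
Total = 16.38 + 22.89768 + 16.6296 = 55.90728 mg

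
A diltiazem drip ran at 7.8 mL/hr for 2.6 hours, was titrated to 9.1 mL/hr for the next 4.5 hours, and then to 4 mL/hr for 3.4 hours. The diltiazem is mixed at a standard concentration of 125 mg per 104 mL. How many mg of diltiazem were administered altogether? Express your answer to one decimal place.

89.9 mg

Concentration = 125 mg ÷ 104 mL = 1.201923 mg/mL
Stage 1: 7.8 mL/hr × 2.6 hr = 20.28 mL → 20.28 mL × 1.201923 mg/mL = 24.375 mg
Stage 2: 9.1 mL/hr × 4.5 hr = 40.95 mL → 40.95 mL × 1.201923 mg/mL = 49.21875 mg
Stage 3: 4 mL/hr × 3.4 hr = 13.6 mL → 13.6 mL × 1.201923 mg/mL = 16.34615 mg
Total = 24.375 + 49.21875 + 16.34615 = 89.9399 mg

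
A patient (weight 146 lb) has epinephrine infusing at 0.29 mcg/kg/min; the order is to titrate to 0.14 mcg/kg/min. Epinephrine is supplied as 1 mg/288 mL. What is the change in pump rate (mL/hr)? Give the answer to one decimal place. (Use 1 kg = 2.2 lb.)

At the current dose:
Weight = 146 lb ÷ 2.2 lb/kg = 66.36364 kg
Dose = 0.29 mcg/kg/min × 66.36364 kg = 19.24545 mcg/min
19.24545 mcg/min × 60 min/hr = 1154.727 mcg/hr
Concentration = 1 mg ÷ 288 mL = 0.003472222 mg/mL = 3.472222 mcg/mL
Rate = 1154.727 mcg/hr ÷ 3.472222 mcg/mL = 332.5615 mL/hr
At the new dose:
Dose = 0.14 mcg/kg/min × 66.36364 kg = 9.290909 mcg/min
9.290909 mcg/min × 60 min/hr = 557.4545 mcg/hr
Rate = 557.4545 mcg/hr ÷ 3.472222 mcg/mL = 160.5469 mL/hr
Change = 160.5469 − 332.5615 = -172.0145 mL/hr → 172.0145 mL/hr decrease

172.0 mL/hr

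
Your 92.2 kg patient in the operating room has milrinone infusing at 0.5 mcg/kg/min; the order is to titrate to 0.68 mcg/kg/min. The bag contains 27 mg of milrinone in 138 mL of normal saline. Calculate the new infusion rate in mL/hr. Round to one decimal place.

Dose = 0.68 mcg/kg/min × 92.2 kg = 62.696 mcg/min
62.696 mcg/min × 60 min/hr = 3761.76 mcg/hr
Concentration = 27 mg ÷ 138 mL = 0.1956522 mg/mL = 195.6522 mcg/mL
Rate = 3761.76 mcg/hr ÷ 195.6522 mcg/mL = 19.22677 mL/hr

19.2 mL/hr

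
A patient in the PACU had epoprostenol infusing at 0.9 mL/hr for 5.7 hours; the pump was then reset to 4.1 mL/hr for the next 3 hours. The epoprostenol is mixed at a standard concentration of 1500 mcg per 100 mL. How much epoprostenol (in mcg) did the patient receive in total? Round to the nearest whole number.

261 mcg

Concentration = 1500 mcg ÷ 100 mL = 15 mcg/mL
Stage 1: 0.9 mL/hr × 5.7 hr = 5.13 mL → 5.13 mL × 15 mcg/mL = 76.95 mcg
Stage 2: 4.1 mL/hr × 3 hr = 12.3 mL → 12.3 mL × 15 mcg/mL = 184.5 mcg
Total = 76.95 + 184.5 = 261.45 mcg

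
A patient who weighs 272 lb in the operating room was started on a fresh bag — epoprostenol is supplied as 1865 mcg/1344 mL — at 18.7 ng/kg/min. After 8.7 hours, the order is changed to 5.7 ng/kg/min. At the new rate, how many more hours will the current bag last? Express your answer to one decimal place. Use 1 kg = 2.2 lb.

Initial rate:
Weight = 272 lb ÷ 2.2 lb/kg = 123.6364 kg
Dose = 18.7 ng/kg/min × 123.6364 kg = 2312 ng/min
2312 ng/min × 60 min/hr = 138720 ng/hr
Concentration = 1865 mcg ÷ 1344 mL = 1.387649 mcg/mL = 1387.649 ng/mL
Rate = 138720 ng/hr ÷ 1387.649 ng/mL = 99.96766 mL/hr
Volume infused so far = 99.96766 mL/hr × 8.7 hr = 869.7186 mL
Volume remaining = 1344 − 869.7186 = 474.2814 mL
New rate:
Dose = 5.7 ng/kg/min × 123.6364 kg = 704.7273 ng/min
704.7273 ng/min × 60 min/hr = 42283.64 ng/hr
Rate = 42283.64 ng/hr ÷ 1387.649 ng/mL = 30.47142 mL/hr
Time remaining = 474.2814 mL ÷ 30.47142 mL/hr = 15.56479 hr

15.6 hours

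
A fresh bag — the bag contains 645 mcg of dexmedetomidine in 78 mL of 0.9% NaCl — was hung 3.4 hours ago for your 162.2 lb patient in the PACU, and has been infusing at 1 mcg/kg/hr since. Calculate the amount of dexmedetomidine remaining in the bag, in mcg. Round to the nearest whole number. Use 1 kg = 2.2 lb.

Weight = 162.2 lb ÷ 2.2 lb/kg = 73.72727 kg
Dose = 1 mcg/kg/hr × 73.72727 kg = 73.72727 mcg/hr
Concentration = 645 mcg ÷ 78 mL = 8.269231 mcg/mL
Rate = 73.72727 mcg/hr ÷ 8.269231 mcg/mL = 8.915856 mL/hr
Volume infused = 8.915856 mL/hr × 3.4 hr = 30.31391 mL
Volume remaining = 78 − 30.31391 = 47.68609 mL
Drug remaining = 47.68609 mL × 8.269231 mcg/mL = 394.3273 mcg

394 mcg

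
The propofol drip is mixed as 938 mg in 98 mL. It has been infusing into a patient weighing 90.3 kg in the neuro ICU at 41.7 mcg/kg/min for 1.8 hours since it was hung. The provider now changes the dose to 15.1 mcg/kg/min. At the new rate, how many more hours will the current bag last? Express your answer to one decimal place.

6.5 hours

Initial rate:
Dose = 41.7 mcg/kg/min × 90.3 kg = 3765.51 mcg/min
3765.51 mcg/min × 60 min/hr = 225930.6 mcg/hr
Concentration = 938 mg ÷ 98 mL = 9.571429 mg/mL = 9571.429 mcg/mL
Rate = 225930.6 mcg/hr ÷ 9571.429 mcg/mL = 23.60469 mL/hr
Volume infused so far = 23.60469 mL/hr × 1.8 hr = 42.48844 mL
Volume remaining = 98 − 42.48844 = 55.51156 mL
New rate:
Dose = 15.1 mcg/kg/min × 90.3 kg = 1363.53 mcg/min
1363.53 mcg/min × 60 min/hr = 81811.8 mcg/hr
Rate = 81811.8 mcg/hr ÷ 9571.429 mcg/mL = 8.547501 mL/hr
Time remaining = 55.51156 mL ÷ 8.547501 mL/hr = 6.494478 hr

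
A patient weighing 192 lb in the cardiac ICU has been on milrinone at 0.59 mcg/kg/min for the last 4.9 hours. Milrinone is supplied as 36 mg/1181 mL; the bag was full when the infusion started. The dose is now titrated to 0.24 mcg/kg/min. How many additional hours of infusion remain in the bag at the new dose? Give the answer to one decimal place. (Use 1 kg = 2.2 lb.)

16.6 hours

Initial rate:
Weight = 192 lb ÷ 2.2 lb/kg = 87.27273 kg
Dose = 0.59 mcg/kg/min × 87.27273 kg = 51.49091 mcg/min
51.49091 mcg/min × 60 min/hr = 3089.455 mcg/hr
Concentration = 36 mg ÷ 1181 mL = 0.03048264 mg/mL = 30.48264 mcg/mL
Rate = 3089.455 mcg/hr ÷ 30.48264 mcg/mL = 101.3513 mL/hr
Volume infused so far = 101.3513 mL/hr × 4.9 hr = 496.6212 mL
Volume remaining = 1181 − 496.6212 = 684.3788 mL
New rate:
Dose = 0.24 mcg/kg/min × 87.27273 kg = 20.94545 mcg/min
20.94545 mcg/min × 60 min/hr = 1256.727 mcg/hr
Rate = 1256.727 mcg/hr ÷ 30.48264 mcg/mL = 41.22764 mL/hr
Time remaining = 684.3788 mL ÷ 41.22764 mL/hr = 16.6 hr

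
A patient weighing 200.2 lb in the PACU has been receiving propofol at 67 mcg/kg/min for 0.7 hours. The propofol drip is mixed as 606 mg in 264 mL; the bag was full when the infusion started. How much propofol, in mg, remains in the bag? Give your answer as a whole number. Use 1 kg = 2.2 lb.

350 mg

Weight = 200.2 lb ÷ 2.2 lb/kg = 91 kg
Dose = 67 mcg/kg/min × 91 kg = 6097 mcg/min
6097 mcg/min × 60 min/hr = 365820 mcg/hr
Concentration = 606 mg ÷ 264 mL = 2.295455 mg/mL = 2295.455 mcg/mL
Rate = 365820 mcg/hr ÷ 2295.455 mcg/mL = 159.3671 mL/hr
Volume infused = 159.3671 mL/hr × 0.7 hr = 111.557 mL
Volume remaining = 264 − 111.557 = 152.443 mL
Drug remaining = 152.443 mL × 2295.455 mcg/mL = 349926 mcg = 349.926 mg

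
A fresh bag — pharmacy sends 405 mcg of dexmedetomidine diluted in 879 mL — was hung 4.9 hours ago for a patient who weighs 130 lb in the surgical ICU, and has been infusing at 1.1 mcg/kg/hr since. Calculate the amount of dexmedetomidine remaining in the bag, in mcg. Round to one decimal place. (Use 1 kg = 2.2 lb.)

86.5 mcg

Weight = 130 lb ÷ 2.2 lb/kg = 59.09091 kg
Dose = 1.1 mcg/kg/hr × 59.09091 kg = 65 mcg/hr
Concentration = 405 mcg ÷ 879 mL = 0.4607509 mcg/mL
Rate = 65 mcg/hr ÷ 0.4607509 mcg/mL = 141.0741 mL/hr
Volume infused = 141.0741 mL/hr × 4.9 hr = 691.263 mL
Volume remaining = 879 − 691.263 = 187.737 mL
Drug remaining = 187.737 mL × 0.4607509 mcg/mL = 86.5 mcg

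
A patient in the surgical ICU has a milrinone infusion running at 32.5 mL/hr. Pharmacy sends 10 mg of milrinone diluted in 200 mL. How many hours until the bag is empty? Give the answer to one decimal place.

Duration = 200 mL ÷ 32.5 mL/hr = 6.153846 hr

6.2 hours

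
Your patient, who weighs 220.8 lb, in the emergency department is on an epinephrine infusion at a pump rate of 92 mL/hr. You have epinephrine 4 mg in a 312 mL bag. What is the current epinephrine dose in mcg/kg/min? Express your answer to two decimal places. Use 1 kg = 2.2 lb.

Weight = 220.8 lb ÷ 2.2 lb/kg = 100.3636 kg
Concentration = 4 mg ÷ 312 mL = 0.01282051 mg/mL = 12.82051 mcg/mL
Drug rate = 92 mL/hr × 12.82051 mcg/mL = 1179.487 mcg/hr
1179.487 mcg/hr ÷ 60 min/hr = 19.65812 mcg/min
19.65812 mcg/min ÷ 100.3636 kg = 0.1958689 mcg/kg/min

0.20 mcg/kg/min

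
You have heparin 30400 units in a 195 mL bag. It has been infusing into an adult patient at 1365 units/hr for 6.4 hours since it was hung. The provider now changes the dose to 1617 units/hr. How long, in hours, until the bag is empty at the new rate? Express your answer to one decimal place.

13.4 hours

Initial rate:
Concentration = 30400 units ÷ 195 mL = 155.8974 units/mL
Rate = 1365 units/hr ÷ 155.8974 units/mL = 8.755757 mL/hr
Volume infused so far = 8.755757 mL/hr × 6.4 hr = 56.03684 mL
Volume remaining = 195 − 56.03684 = 138.9632 mL
New rate:
Rate = 1617 units/hr ÷ 155.8974 units/mL = 10.3722 mL/hr
Time remaining = 138.9632 mL ÷ 10.3722 mL/hr = 13.39765 hr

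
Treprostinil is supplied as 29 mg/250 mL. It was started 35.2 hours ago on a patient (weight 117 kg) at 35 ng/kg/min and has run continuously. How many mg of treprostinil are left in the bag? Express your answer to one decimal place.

Dose = 35 ng/kg/min × 117 kg = 4095 ng/min
4095 ng/min × 60 min/hr = 245700 ng/hr
Concentration = 29 mg ÷ 250 mL = 0.116 mg/mL = 116000 ng/mL
Rate = 245700 ng/hr ÷ 116000 ng/mL = 2.118103 mL/hr
Volume infused = 2.118103 mL/hr × 35.2 hr = 74.55724 mL
Volume remaining = 250 − 74.55724 = 175.4428 mL
Drug remaining = 175.4428 mL × 116000 ng/mL = 20351360 ng = 20.35136 mg

20.4 mg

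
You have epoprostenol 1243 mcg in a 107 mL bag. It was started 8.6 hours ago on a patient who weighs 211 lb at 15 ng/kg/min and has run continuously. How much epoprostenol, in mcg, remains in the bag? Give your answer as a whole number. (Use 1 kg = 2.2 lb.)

501 mcg

Weight = 211 lb ÷ 2.2 lb/kg = 95.90909 kg
Dose = 15 ng/kg/min × 95.90909 kg = 1438.636 ng/min
1438.636 ng/min × 60 min/hr = 86318.18 ng/hr
Concentration = 1243 mcg ÷ 107 mL = 11.61682 mcg/mL = 11616.82 ng/mL
Rate = 86318.18 ng/hr ÷ 11616.82 ng/mL = 7.430447 mL/hr
Volume infused = 7.430447 mL/hr × 8.6 hr = 63.90184 mL
Volume remaining = 107 − 63.90184 = 43.09816 mL
Drug remaining = 43.09816 mL × 11616.82 ng/mL = 500663.6 ng = 500.6636 mcg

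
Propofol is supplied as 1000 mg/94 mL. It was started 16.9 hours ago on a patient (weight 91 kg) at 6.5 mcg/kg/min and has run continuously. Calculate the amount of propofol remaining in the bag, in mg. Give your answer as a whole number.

400 mg

Dose = 6.5 mcg/kg/min × 91 kg = 591.5 mcg/min
591.5 mcg/min × 60 min/hr = 35490 mcg/hr
Concentration = 1000 mg ÷ 94 mL = 10.6383 mg/mL = 10638.3 mcg/mL
Rate = 35490 mcg/hr ÷ 10638.3 mcg/mL = 3.33606 mL/hr
Volume infused = 3.33606 mL/hr × 16.9 hr = 56.37941 mL
Volume remaining = 94 − 56.37941 = 37.62059 mL
Drug remaining = 37.62059 mL × 10638.3 mcg/mL = 400219 mcg = 400.219 mg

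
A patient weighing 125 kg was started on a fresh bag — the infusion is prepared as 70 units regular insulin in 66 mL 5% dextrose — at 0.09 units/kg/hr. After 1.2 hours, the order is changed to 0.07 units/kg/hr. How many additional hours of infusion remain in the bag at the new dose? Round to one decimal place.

Initial rate:
Dose = 0.09 units/kg/hr × 125 kg = 11.25 units/hr
Concentration = 70 units ÷ 66 mL = 1.060606 units/mL
Rate = 11.25 units/hr ÷ 1.060606 units/mL = 10.60714 mL/hr
Volume infused so far = 10.60714 mL/hr × 1.2 hr = 12.72857 mL
Volume remaining = 66 − 12.72857 = 53.27143 mL
New rate:
Dose = 0.07 units/kg/hr × 125 kg = 8.75 units/hr
Rate = 8.75 units/hr ÷ 1.060606 units/mL = 8.25 mL/hr
Time remaining = 53.27143 mL ÷ 8.25 mL/hr = 6.457143 hr

6.5 hours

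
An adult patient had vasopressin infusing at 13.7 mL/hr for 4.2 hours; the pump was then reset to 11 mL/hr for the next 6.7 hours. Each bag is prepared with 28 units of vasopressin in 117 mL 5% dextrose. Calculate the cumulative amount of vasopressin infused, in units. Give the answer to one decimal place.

Concentration = 28 units ÷ 117 mL = 0.2393162 units/mL
Stage 1: 13.7 mL/hr × 4.2 hr = 57.54 mL → 57.54 mL × 0.2393162 units/mL = 13.77026 units
Stage 2: 11 mL/hr × 6.7 hr = 73.7 mL → 73.7 mL × 0.2393162 units/mL = 17.63761 units
Total = 13.77026 + 17.63761 = 31.40786 units

31.4 units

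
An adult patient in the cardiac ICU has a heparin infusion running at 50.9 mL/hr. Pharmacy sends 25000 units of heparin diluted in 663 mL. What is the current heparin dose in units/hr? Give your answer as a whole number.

1919 units/hr

Concentration = 25000 units ÷ 663 mL = 37.70739 units/mL
Drug rate = 50.9 mL/hr × 37.70739 units/mL = 1919.306 units/hr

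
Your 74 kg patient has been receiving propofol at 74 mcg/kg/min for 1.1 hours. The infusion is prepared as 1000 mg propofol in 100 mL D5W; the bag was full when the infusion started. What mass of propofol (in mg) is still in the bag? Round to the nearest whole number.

639 mg

Dose = 74 mcg/kg/min × 74 kg = 5476 mcg/min
5476 mcg/min × 60 min/hr = 328560 mcg/hr
Concentration = 1000 mg ÷ 100 mL = 10 mg/mL = 10000 mcg/mL
Rate = 328560 mcg/hr ÷ 10000 mcg/mL = 32.856 mL/hr
Volume infused = 32.856 mL/hr × 1.1 hr = 36.1416 mL
Volume remaining = 100 − 36.1416 = 63.8584 mL
Drug remaining = 63.8584 mL × 10000 mcg/mL = 638584 mcg = 638.584 mg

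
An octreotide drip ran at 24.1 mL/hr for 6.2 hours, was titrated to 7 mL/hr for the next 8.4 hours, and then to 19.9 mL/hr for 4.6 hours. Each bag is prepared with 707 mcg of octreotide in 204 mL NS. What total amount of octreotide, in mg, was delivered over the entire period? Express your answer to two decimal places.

1.04 mg

Concentration = 707 mcg ÷ 204 mL = 3.465686 mcg/mL
Stage 1: 24.1 mL/hr × 6.2 hr = 149.42 mL → 149.42 mL × 3.465686 mcg/mL = 517.8428 mcg
Stage 2: 7 mL/hr × 8.4 hr = 58.8 mL → 58.8 mL × 3.465686 mcg/mL = 203.7824 mcg
Stage 3: 19.9 mL/hr × 4.6 hr = 91.54 mL → 91.54 mL × 3.465686 mcg/mL = 317.2489 mcg
Total = 517.8428 + 203.7824 + 317.2489 = 1038.874 mcg = 1.038874 mg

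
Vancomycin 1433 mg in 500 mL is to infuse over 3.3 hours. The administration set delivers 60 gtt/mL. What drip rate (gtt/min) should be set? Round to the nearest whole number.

152 gtt/min

500 mL ÷ (3.3 hr × 60 = 198 min) = 2.525253 mL/min
2.525253 mL/min × 60 gtt/mL = 151.5152 gtt/min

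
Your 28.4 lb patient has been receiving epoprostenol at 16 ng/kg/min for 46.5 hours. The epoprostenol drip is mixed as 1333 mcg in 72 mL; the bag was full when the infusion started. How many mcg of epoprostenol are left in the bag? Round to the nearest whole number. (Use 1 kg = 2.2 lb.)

757 mcg

Weight = 28.4 lb ÷ 2.2 lb/kg = 12.90909 kg
Dose = 16 ng/kg/min × 12.90909 kg = 206.5455 ng/min
206.5455 ng/min × 60 min/hr = 12392.73 ng/hr
Concentration = 1333 mcg ÷ 72 mL = 18.51389 mcg/mL = 18513.89 ng/mL
Rate = 12392.73 ng/hr ÷ 18513.89 ng/mL = 0.6693746 mL/hr
Volume infused = 0.6693746 mL/hr × 46.5 hr = 31.12592 mL
Volume remaining = 72 − 31.12592 = 40.87408 mL
Drug remaining = 40.87408 mL × 18513.89 ng/mL = 756738.2 ng = 756.7382 mcg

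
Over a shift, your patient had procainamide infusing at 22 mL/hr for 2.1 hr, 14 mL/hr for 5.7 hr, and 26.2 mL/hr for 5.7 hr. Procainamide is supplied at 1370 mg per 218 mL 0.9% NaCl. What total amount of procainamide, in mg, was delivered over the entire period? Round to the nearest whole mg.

Concentration = 1370 mg ÷ 218 mL = 6.284404 mg/mL
Stage 1: 22 mL/hr × 2.1 hr = 46.2 mL → 46.2 mL × 6.284404 mg/mL = 290.3394 mg
Stage 2: 14 mL/hr × 5.7 hr = 79.8 mL → 79.8 mL × 6.284404 mg/mL = 501.4954 mg
Stage 3: 26.2 mL/hr × 5.7 hr = 149.34 mL → 149.34 mL × 6.284404 mg/mL = 938.5128 mg
Total = 290.3394 + 501.4954 + 938.5128 = 1730.348 mg

1730 mg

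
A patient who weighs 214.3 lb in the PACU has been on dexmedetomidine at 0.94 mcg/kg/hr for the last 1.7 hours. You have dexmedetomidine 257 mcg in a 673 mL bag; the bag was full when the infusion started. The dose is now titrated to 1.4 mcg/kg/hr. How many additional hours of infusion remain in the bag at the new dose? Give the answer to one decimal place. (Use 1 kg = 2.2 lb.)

0.7 hours

Initial rate:
Weight = 214.3 lb ÷ 2.2 lb/kg = 97.40909 kg
Dose = 0.94 mcg/kg/hr × 97.40909 kg = 91.56455 mcg/hr
Concentration = 257 mcg ÷ 673 mL = 0.3818722 mcg/mL
Rate = 91.56455 mcg/hr ÷ 0.3818722 mcg/mL = 239.778 mL/hr
Volume infused so far = 239.778 mL/hr × 1.7 hr = 407.6226 mL
Volume remaining = 673 − 407.6226 = 265.3774 mL
New rate:
Dose = 1.4 mcg/kg/hr × 97.40909 kg = 136.3727 mcg/hr
Rate = 136.3727 mcg/hr ÷ 0.3818722 mcg/mL = 357.1161 mL/hr
Time remaining = 265.3774 mL ÷ 357.1161 mL/hr = 0.7431125 hr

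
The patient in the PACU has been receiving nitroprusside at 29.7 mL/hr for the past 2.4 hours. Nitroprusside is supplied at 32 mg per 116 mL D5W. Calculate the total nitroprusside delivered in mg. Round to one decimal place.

Concentration = 32 mg ÷ 116 mL = 0.2758621 mg/mL = 275.8621 mcg/mL
Drug rate = 29.7 mL/hr × 275.8621 mcg/mL = 8193.103 mcg/hr
Total = 8193.103 mcg/hr × 2.4 hr = 19663.45 mcg = 19.66345 mg

19.7 mg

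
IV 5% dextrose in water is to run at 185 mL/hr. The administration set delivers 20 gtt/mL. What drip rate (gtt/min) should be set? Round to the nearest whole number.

185 mL/hr ÷ 60 min/hr = 3.083333 mL/min
3.083333 mL/min × 20 gtt/mL = 61.66667 gtt/min

62 gtt/min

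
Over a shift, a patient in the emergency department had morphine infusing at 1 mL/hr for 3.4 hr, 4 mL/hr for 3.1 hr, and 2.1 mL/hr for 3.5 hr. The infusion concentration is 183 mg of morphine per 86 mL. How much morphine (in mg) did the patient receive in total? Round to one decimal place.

Concentration = 183 mg ÷ 86 mL = 2.127907 mg/mL
Stage 1: 1 mL/hr × 3.4 hr = 3.4 mL → 3.4 mL × 2.127907 mg/mL = 7.234884 mg
Stage 2: 4 mL/hr × 3.1 hr = 12.4 mL → 12.4 mL × 2.127907 mg/mL = 26.38605 mg
Stage 3: 2.1 mL/hr × 3.5 hr = 7.35 mL → 7.35 mL × 2.127907 mg/mL = 15.64012 mg
Total = 7.234884 + 26.38605 + 15.64012 = 49.26105 mg

49.3 mg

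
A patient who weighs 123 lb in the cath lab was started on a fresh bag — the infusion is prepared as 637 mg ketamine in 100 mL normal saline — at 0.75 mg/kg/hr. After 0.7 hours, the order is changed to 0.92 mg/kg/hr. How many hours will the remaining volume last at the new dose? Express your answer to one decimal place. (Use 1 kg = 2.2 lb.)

Initial rate:
Weight = 123 lb ÷ 2.2 lb/kg = 55.90909 kg
Dose = 0.75 mg/kg/hr × 55.90909 kg = 41.93182 mg/hr
Concentration = 637 mg ÷ 100 mL = 6.37 mg/mL
Rate = 41.93182 mg/hr ÷ 6.37 mg/mL = 6.582703 mL/hr
Volume infused so far = 6.582703 mL/hr × 0.7 hr = 4.607892 mL
Volume remaining = 100 − 4.607892 = 95.39211 mL
New rate:
Dose = 0.92 mg/kg/hr × 55.90909 kg = 51.43636 mg/hr
Rate = 51.43636 mg/hr ÷ 6.37 mg/mL = 8.074782 mL/hr
Time remaining = 95.39211 mL ÷ 8.074782 mL/hr = 11.81358 hr

11.8 hours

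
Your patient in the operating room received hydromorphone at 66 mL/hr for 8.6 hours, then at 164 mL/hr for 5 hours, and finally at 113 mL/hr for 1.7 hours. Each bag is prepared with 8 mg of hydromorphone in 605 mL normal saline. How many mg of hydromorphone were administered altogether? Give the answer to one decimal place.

Concentration = 8 mg ÷ 605 mL = 0.01322314 mg/mL
Stage 1: 66 mL/hr × 8.6 hr = 567.6 mL → 567.6 mL × 0.01322314 mg/mL = 7.505455 mg
Stage 2: 164 mL/hr × 5 hr = 820 mL → 820 mL × 0.01322314 mg/mL = 10.84298 mg
Stage 3: 113 mL/hr × 1.7 hr = 192.1 mL → 192.1 mL × 0.01322314 mg/mL = 2.540165 mg
Total = 7.505455 + 10.84298 + 2.540165 = 20.8886 mg

20.9 mg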